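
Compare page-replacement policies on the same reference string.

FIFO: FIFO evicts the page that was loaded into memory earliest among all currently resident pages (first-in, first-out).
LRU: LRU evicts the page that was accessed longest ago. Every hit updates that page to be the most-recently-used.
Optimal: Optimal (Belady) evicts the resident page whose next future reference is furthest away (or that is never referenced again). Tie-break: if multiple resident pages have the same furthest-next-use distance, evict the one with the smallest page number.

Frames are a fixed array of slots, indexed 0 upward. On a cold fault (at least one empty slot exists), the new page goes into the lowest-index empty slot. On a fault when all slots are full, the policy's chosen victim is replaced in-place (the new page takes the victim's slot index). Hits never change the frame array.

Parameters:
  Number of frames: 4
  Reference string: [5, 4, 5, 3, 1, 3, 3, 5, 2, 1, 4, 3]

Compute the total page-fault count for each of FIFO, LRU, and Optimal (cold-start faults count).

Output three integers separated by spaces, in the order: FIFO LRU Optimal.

--- FIFO ---
  step 0: ref 5 -> FAULT, frames=[5,-,-,-] (faults so far: 1)
  step 1: ref 4 -> FAULT, frames=[5,4,-,-] (faults so far: 2)
  step 2: ref 5 -> HIT, frames=[5,4,-,-] (faults so far: 2)
  step 3: ref 3 -> FAULT, frames=[5,4,3,-] (faults so far: 3)
  step 4: ref 1 -> FAULT, frames=[5,4,3,1] (faults so far: 4)
  step 5: ref 3 -> HIT, frames=[5,4,3,1] (faults so far: 4)
  step 6: ref 3 -> HIT, frames=[5,4,3,1] (faults so far: 4)
  step 7: ref 5 -> HIT, frames=[5,4,3,1] (faults so far: 4)
  step 8: ref 2 -> FAULT, evict 5, frames=[2,4,3,1] (faults so far: 5)
  step 9: ref 1 -> HIT, frames=[2,4,3,1] (faults so far: 5)
  step 10: ref 4 -> HIT, frames=[2,4,3,1] (faults so far: 5)
  step 11: ref 3 -> HIT, frames=[2,4,3,1] (faults so far: 5)
  FIFO total faults: 5
--- LRU ---
  step 0: ref 5 -> FAULT, frames=[5,-,-,-] (faults so far: 1)
  step 1: ref 4 -> FAULT, frames=[5,4,-,-] (faults so far: 2)
  step 2: ref 5 -> HIT, frames=[5,4,-,-] (faults so far: 2)
  step 3: ref 3 -> FAULT, frames=[5,4,3,-] (faults so far: 3)
  step 4: ref 1 -> FAULT, frames=[5,4,3,1] (faults so far: 4)
  step 5: ref 3 -> HIT, frames=[5,4,3,1] (faults so far: 4)
  step 6: ref 3 -> HIT, frames=[5,4,3,1] (faults so far: 4)
  step 7: ref 5 -> HIT, frames=[5,4,3,1] (faults so far: 4)
  step 8: ref 2 -> FAULT, evict 4, frames=[5,2,3,1] (faults so far: 5)
  step 9: ref 1 -> HIT, frames=[5,2,3,1] (faults so far: 5)
  step 10: ref 4 -> FAULT, evict 3, frames=[5,2,4,1] (faults so far: 6)
  step 11: ref 3 -> FAULT, evict 5, frames=[3,2,4,1] (faults so far: 7)
  LRU total faults: 7
--- Optimal ---
  step 0: ref 5 -> FAULT, frames=[5,-,-,-] (faults so far: 1)
  step 1: ref 4 -> FAULT, frames=[5,4,-,-] (faults so far: 2)
  step 2: ref 5 -> HIT, frames=[5,4,-,-] (faults so far: 2)
  step 3: ref 3 -> FAULT, frames=[5,4,3,-] (faults so far: 3)
  step 4: ref 1 -> FAULT, frames=[5,4,3,1] (faults so far: 4)
  step 5: ref 3 -> HIT, frames=[5,4,3,1] (faults so far: 4)
  step 6: ref 3 -> HIT, frames=[5,4,3,1] (faults so far: 4)
  step 7: ref 5 -> HIT, frames=[5,4,3,1] (faults so far: 4)
  step 8: ref 2 -> FAULT, evict 5, frames=[2,4,3,1] (faults so far: 5)
  step 9: ref 1 -> HIT, frames=[2,4,3,1] (faults so far: 5)
  step 10: ref 4 -> HIT, frames=[2,4,3,1] (faults so far: 5)
  step 11: ref 3 -> HIT, frames=[2,4,3,1] (faults so far: 5)
  Optimal total faults: 5

Answer: 5 7 5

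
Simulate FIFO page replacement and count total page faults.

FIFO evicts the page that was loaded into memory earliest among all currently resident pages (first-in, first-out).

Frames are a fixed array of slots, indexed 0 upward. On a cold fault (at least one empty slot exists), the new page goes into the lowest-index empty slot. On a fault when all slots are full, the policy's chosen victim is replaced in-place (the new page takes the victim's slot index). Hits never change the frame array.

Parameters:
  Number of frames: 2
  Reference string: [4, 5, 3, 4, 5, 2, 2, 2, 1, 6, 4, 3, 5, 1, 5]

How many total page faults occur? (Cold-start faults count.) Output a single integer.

Answer: 12

Derivation:
Step 0: ref 4 → FAULT, frames=[4,-]
Step 1: ref 5 → FAULT, frames=[4,5]
Step 2: ref 3 → FAULT (evict 4), frames=[3,5]
Step 3: ref 4 → FAULT (evict 5), frames=[3,4]
Step 4: ref 5 → FAULT (evict 3), frames=[5,4]
Step 5: ref 2 → FAULT (evict 4), frames=[5,2]
Step 6: ref 2 → HIT, frames=[5,2]
Step 7: ref 2 → HIT, frames=[5,2]
Step 8: ref 1 → FAULT (evict 5), frames=[1,2]
Step 9: ref 6 → FAULT (evict 2), frames=[1,6]
Step 10: ref 4 → FAULT (evict 1), frames=[4,6]
Step 11: ref 3 → FAULT (evict 6), frames=[4,3]
Step 12: ref 5 → FAULT (evict 4), frames=[5,3]
Step 13: ref 1 → FAULT (evict 3), frames=[5,1]
Step 14: ref 5 → HIT, frames=[5,1]
Total faults: 12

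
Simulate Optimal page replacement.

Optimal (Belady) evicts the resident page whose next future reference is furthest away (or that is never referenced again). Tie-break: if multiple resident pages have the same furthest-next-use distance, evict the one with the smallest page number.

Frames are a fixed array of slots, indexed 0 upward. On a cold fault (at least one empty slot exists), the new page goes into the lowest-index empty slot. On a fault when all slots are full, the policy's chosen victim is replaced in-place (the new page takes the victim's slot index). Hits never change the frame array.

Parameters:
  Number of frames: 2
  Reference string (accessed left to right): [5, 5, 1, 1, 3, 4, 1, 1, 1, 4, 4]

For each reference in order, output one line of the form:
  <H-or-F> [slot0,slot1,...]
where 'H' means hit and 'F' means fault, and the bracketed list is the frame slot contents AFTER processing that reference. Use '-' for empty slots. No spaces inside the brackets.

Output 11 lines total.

F [5,-]
H [5,-]
F [5,1]
H [5,1]
F [3,1]
F [4,1]
H [4,1]
H [4,1]
H [4,1]
H [4,1]
H [4,1]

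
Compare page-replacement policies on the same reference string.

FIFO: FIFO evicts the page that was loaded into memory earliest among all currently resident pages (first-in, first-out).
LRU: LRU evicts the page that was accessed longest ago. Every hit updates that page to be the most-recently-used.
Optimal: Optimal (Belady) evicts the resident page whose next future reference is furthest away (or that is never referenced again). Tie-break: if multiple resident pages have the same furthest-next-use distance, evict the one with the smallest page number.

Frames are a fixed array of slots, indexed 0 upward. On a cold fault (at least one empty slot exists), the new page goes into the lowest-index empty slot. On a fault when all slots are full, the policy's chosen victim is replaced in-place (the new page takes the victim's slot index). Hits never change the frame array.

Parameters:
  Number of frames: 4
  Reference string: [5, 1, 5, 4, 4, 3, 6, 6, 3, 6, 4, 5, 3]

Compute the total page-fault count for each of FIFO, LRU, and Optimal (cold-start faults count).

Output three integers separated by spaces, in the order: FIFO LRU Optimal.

Answer: 6 5 5

Derivation:
--- FIFO ---
  step 0: ref 5 -> FAULT, frames=[5,-,-,-] (faults so far: 1)
  step 1: ref 1 -> FAULT, frames=[5,1,-,-] (faults so far: 2)
  step 2: ref 5 -> HIT, frames=[5,1,-,-] (faults so far: 2)
  step 3: ref 4 -> FAULT, frames=[5,1,4,-] (faults so far: 3)
  step 4: ref 4 -> HIT, frames=[5,1,4,-] (faults so far: 3)
  step 5: ref 3 -> FAULT, frames=[5,1,4,3] (faults so far: 4)
  step 6: ref 6 -> FAULT, evict 5, frames=[6,1,4,3] (faults so far: 5)
  step 7: ref 6 -> HIT, frames=[6,1,4,3] (faults so far: 5)
  step 8: ref 3 -> HIT, frames=[6,1,4,3] (faults so far: 5)
  step 9: ref 6 -> HIT, frames=[6,1,4,3] (faults so far: 5)
  step 10: ref 4 -> HIT, frames=[6,1,4,3] (faults so far: 5)
  step 11: ref 5 -> FAULT, evict 1, frames=[6,5,4,3] (faults so far: 6)
  step 12: ref 3 -> HIT, frames=[6,5,4,3] (faults so far: 6)
  FIFO total faults: 6
--- LRU ---
  step 0: ref 5 -> FAULT, frames=[5,-,-,-] (faults so far: 1)
  step 1: ref 1 -> FAULT, frames=[5,1,-,-] (faults so far: 2)
  step 2: ref 5 -> HIT, frames=[5,1,-,-] (faults so far: 2)
  step 3: ref 4 -> FAULT, frames=[5,1,4,-] (faults so far: 3)
  step 4: ref 4 -> HIT, frames=[5,1,4,-] (faults so far: 3)
  step 5: ref 3 -> FAULT, frames=[5,1,4,3] (faults so far: 4)
  step 6: ref 6 -> FAULT, evict 1, frames=[5,6,4,3] (faults so far: 5)
  step 7: ref 6 -> HIT, frames=[5,6,4,3] (faults so far: 5)
  step 8: ref 3 -> HIT, frames=[5,6,4,3] (faults so far: 5)
  step 9: ref 6 -> HIT, frames=[5,6,4,3] (faults so far: 5)
  step 10: ref 4 -> HIT, frames=[5,6,4,3] (faults so far: 5)
  step 11: ref 5 -> HIT, frames=[5,6,4,3] (faults so far: 5)
  step 12: ref 3 -> HIT, frames=[5,6,4,3] (faults so far: 5)
  LRU total faults: 5
--- Optimal ---
  step 0: ref 5 -> FAULT, frames=[5,-,-,-] (faults so far: 1)
  step 1: ref 1 -> FAULT, frames=[5,1,-,-] (faults so far: 2)
  step 2: ref 5 -> HIT, frames=[5,1,-,-] (faults so far: 2)
  step 3: ref 4 -> FAULT, frames=[5,1,4,-] (faults so far: 3)
  step 4: ref 4 -> HIT, frames=[5,1,4,-] (faults so far: 3)
  step 5: ref 3 -> FAULT, frames=[5,1,4,3] (faults so far: 4)
  step 6: ref 6 -> FAULT, evict 1, frames=[5,6,4,3] (faults so far: 5)
  step 7: ref 6 -> HIT, frames=[5,6,4,3] (faults so far: 5)
  step 8: ref 3 -> HIT, frames=[5,6,4,3] (faults so far: 5)
  step 9: ref 6 -> HIT, frames=[5,6,4,3] (faults so far: 5)
  step 10: ref 4 -> HIT, frames=[5,6,4,3] (faults so far: 5)
  step 11: ref 5 -> HIT, frames=[5,6,4,3] (faults so far: 5)
  step 12: ref 3 -> HIT, frames=[5,6,4,3] (faults so far: 5)
  Optimal total faults: 5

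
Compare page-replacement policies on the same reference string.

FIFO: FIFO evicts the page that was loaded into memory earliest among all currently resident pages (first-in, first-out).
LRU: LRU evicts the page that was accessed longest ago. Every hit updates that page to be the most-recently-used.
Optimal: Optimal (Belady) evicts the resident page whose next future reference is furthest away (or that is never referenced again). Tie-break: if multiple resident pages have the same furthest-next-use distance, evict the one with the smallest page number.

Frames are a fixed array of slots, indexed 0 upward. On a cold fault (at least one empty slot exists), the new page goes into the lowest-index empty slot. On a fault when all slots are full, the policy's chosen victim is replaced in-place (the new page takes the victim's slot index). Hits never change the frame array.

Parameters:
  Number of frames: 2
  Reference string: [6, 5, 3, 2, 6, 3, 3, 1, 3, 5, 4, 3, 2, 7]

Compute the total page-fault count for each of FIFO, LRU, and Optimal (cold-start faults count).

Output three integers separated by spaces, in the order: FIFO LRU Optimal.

Answer: 12 12 10

Derivation:
--- FIFO ---
  step 0: ref 6 -> FAULT, frames=[6,-] (faults so far: 1)
  step 1: ref 5 -> FAULT, frames=[6,5] (faults so far: 2)
  step 2: ref 3 -> FAULT, evict 6, frames=[3,5] (faults so far: 3)
  step 3: ref 2 -> FAULT, evict 5, frames=[3,2] (faults so far: 4)
  step 4: ref 6 -> FAULT, evict 3, frames=[6,2] (faults so far: 5)
  step 5: ref 3 -> FAULT, evict 2, frames=[6,3] (faults so far: 6)
  step 6: ref 3 -> HIT, frames=[6,3] (faults so far: 6)
  step 7: ref 1 -> FAULT, evict 6, frames=[1,3] (faults so far: 7)
  step 8: ref 3 -> HIT, frames=[1,3] (faults so far: 7)
  step 9: ref 5 -> FAULT, evict 3, frames=[1,5] (faults so far: 8)
  step 10: ref 4 -> FAULT, evict 1, frames=[4,5] (faults so far: 9)
  step 11: ref 3 -> FAULT, evict 5, frames=[4,3] (faults so far: 10)
  step 12: ref 2 -> FAULT, evict 4, frames=[2,3] (faults so far: 11)
  step 13: ref 7 -> FAULT, evict 3, frames=[2,7] (faults so far: 12)
  FIFO total faults: 12
--- LRU ---
  step 0: ref 6 -> FAULT, frames=[6,-] (faults so far: 1)
  step 1: ref 5 -> FAULT, frames=[6,5] (faults so far: 2)
  step 2: ref 3 -> FAULT, evict 6, frames=[3,5] (faults so far: 3)
  step 3: ref 2 -> FAULT, evict 5, frames=[3,2] (faults so far: 4)
  step 4: ref 6 -> FAULT, evict 3, frames=[6,2] (faults so far: 5)
  step 5: ref 3 -> FAULT, evict 2, frames=[6,3] (faults so far: 6)
  step 6: ref 3 -> HIT, frames=[6,3] (faults so far: 6)
  step 7: ref 1 -> FAULT, evict 6, frames=[1,3] (faults so far: 7)
  step 8: ref 3 -> HIT, frames=[1,3] (faults so far: 7)
  step 9: ref 5 -> FAULT, evict 1, frames=[5,3] (faults so far: 8)
  step 10: ref 4 -> FAULT, evict 3, frames=[5,4] (faults so far: 9)
  step 11: ref 3 -> FAULT, evict 5, frames=[3,4] (faults so far: 10)
  step 12: ref 2 -> FAULT, evict 4, frames=[3,2] (faults so far: 11)
  step 13: ref 7 -> FAULT, evict 3, frames=[7,2] (faults so far: 12)
  LRU total faults: 12
--- Optimal ---
  step 0: ref 6 -> FAULT, frames=[6,-] (faults so far: 1)
  step 1: ref 5 -> FAULT, frames=[6,5] (faults so far: 2)
  step 2: ref 3 -> FAULT, evict 5, frames=[6,3] (faults so far: 3)
  step 3: ref 2 -> FAULT, evict 3, frames=[6,2] (faults so far: 4)
  step 4: ref 6 -> HIT, frames=[6,2] (faults so far: 4)
  step 5: ref 3 -> FAULT, evict 6, frames=[3,2] (faults so far: 5)
  step 6: ref 3 -> HIT, frames=[3,2] (faults so far: 5)
  step 7: ref 1 -> FAULT, evict 2, frames=[3,1] (faults so far: 6)
  step 8: ref 3 -> HIT, frames=[3,1] (faults so far: 6)
  step 9: ref 5 -> FAULT, evict 1, frames=[3,5] (faults so far: 7)
  step 10: ref 4 -> FAULT, evict 5, frames=[3,4] (faults so far: 8)
  step 11: ref 3 -> HIT, frames=[3,4] (faults so far: 8)
  step 12: ref 2 -> FAULT, evict 3, frames=[2,4] (faults so far: 9)
  step 13: ref 7 -> FAULT, evict 2, frames=[7,4] (faults so far: 10)
  Optimal total faults: 10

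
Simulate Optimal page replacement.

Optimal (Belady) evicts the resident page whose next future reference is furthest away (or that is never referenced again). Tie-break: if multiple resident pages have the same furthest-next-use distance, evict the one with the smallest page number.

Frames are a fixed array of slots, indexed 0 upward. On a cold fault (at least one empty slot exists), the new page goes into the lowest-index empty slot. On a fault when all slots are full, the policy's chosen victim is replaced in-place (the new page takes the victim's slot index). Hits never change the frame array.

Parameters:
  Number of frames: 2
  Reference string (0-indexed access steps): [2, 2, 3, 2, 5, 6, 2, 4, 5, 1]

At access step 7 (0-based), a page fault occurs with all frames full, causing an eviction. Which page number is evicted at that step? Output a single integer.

Answer: 2

Derivation:
Step 0: ref 2 -> FAULT, frames=[2,-]
Step 1: ref 2 -> HIT, frames=[2,-]
Step 2: ref 3 -> FAULT, frames=[2,3]
Step 3: ref 2 -> HIT, frames=[2,3]
Step 4: ref 5 -> FAULT, evict 3, frames=[2,5]
Step 5: ref 6 -> FAULT, evict 5, frames=[2,6]
Step 6: ref 2 -> HIT, frames=[2,6]
Step 7: ref 4 -> FAULT, evict 2, frames=[4,6]
At step 7: evicted page 2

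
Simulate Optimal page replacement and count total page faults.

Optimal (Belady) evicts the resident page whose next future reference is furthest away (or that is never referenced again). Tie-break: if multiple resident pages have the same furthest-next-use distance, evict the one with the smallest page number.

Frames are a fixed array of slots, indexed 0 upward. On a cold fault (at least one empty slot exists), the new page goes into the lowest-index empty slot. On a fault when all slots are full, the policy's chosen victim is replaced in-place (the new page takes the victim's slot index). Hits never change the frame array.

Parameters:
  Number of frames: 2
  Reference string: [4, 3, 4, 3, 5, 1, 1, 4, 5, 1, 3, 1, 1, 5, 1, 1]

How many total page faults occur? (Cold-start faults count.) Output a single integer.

Answer: 7

Derivation:
Step 0: ref 4 → FAULT, frames=[4,-]
Step 1: ref 3 → FAULT, frames=[4,3]
Step 2: ref 4 → HIT, frames=[4,3]
Step 3: ref 3 → HIT, frames=[4,3]
Step 4: ref 5 → FAULT (evict 3), frames=[4,5]
Step 5: ref 1 → FAULT (evict 5), frames=[4,1]
Step 6: ref 1 → HIT, frames=[4,1]
Step 7: ref 4 → HIT, frames=[4,1]
Step 8: ref 5 → FAULT (evict 4), frames=[5,1]
Step 9: ref 1 → HIT, frames=[5,1]
Step 10: ref 3 → FAULT (evict 5), frames=[3,1]
Step 11: ref 1 → HIT, frames=[3,1]
Step 12: ref 1 → HIT, frames=[3,1]
Step 13: ref 5 → FAULT (evict 3), frames=[5,1]
Step 14: ref 1 → HIT, frames=[5,1]
Step 15: ref 1 → HIT, frames=[5,1]
Total faults: 7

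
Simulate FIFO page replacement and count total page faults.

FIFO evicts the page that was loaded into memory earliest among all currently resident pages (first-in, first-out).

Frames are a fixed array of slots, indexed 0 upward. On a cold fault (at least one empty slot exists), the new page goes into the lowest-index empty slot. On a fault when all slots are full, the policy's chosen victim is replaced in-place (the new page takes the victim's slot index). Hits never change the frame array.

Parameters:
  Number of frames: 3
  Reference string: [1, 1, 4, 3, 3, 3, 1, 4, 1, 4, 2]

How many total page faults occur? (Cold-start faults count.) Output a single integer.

Step 0: ref 1 → FAULT, frames=[1,-,-]
Step 1: ref 1 → HIT, frames=[1,-,-]
Step 2: ref 4 → FAULT, frames=[1,4,-]
Step 3: ref 3 → FAULT, frames=[1,4,3]
Step 4: ref 3 → HIT, frames=[1,4,3]
Step 5: ref 3 → HIT, frames=[1,4,3]
Step 6: ref 1 → HIT, frames=[1,4,3]
Step 7: ref 4 → HIT, frames=[1,4,3]
Step 8: ref 1 → HIT, frames=[1,4,3]
Step 9: ref 4 → HIT, frames=[1,4,3]
Step 10: ref 2 → FAULT (evict 1), frames=[2,4,3]
Total faults: 4

Answer: 4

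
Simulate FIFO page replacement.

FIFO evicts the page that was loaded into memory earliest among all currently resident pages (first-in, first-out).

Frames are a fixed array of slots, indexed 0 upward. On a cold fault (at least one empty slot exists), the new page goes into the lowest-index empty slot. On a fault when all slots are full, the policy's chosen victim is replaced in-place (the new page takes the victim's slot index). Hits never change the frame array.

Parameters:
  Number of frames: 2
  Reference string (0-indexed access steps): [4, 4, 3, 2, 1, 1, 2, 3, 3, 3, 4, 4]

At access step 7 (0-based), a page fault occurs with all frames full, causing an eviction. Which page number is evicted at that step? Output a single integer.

Answer: 2

Derivation:
Step 0: ref 4 -> FAULT, frames=[4,-]
Step 1: ref 4 -> HIT, frames=[4,-]
Step 2: ref 3 -> FAULT, frames=[4,3]
Step 3: ref 2 -> FAULT, evict 4, frames=[2,3]
Step 4: ref 1 -> FAULT, evict 3, frames=[2,1]
Step 5: ref 1 -> HIT, frames=[2,1]
Step 6: ref 2 -> HIT, frames=[2,1]
Step 7: ref 3 -> FAULT, evict 2, frames=[3,1]
At step 7: evicted page 2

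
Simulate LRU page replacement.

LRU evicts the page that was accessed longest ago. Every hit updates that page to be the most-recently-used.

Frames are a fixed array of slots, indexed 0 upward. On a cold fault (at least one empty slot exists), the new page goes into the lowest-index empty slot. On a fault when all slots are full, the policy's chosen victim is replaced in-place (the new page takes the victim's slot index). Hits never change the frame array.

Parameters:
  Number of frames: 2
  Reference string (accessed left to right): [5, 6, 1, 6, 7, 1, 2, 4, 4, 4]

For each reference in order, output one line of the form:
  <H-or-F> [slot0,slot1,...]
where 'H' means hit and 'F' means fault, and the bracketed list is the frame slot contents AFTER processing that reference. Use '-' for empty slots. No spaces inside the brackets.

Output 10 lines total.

F [5,-]
F [5,6]
F [1,6]
H [1,6]
F [7,6]
F [7,1]
F [2,1]
F [2,4]
H [2,4]
H [2,4]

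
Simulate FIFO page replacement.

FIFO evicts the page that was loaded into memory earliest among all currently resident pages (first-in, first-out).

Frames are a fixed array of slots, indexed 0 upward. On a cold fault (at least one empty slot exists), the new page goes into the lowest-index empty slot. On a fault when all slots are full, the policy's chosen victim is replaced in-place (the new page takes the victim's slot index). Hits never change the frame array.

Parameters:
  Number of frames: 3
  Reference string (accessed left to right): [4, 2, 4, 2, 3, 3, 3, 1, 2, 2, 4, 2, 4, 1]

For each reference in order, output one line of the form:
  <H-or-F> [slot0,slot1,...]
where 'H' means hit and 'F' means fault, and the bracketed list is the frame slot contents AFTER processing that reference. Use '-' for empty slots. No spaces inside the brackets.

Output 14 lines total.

F [4,-,-]
F [4,2,-]
H [4,2,-]
H [4,2,-]
F [4,2,3]
H [4,2,3]
H [4,2,3]
F [1,2,3]
H [1,2,3]
H [1,2,3]
F [1,4,3]
F [1,4,2]
H [1,4,2]
H [1,4,2]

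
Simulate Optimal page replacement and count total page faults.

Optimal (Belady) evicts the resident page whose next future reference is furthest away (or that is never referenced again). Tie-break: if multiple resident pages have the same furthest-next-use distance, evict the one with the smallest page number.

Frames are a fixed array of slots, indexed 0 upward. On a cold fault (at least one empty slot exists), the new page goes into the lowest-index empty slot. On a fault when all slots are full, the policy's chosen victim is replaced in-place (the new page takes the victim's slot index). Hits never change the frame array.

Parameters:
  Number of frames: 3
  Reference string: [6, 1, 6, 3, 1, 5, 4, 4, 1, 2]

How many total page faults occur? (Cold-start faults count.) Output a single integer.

Step 0: ref 6 → FAULT, frames=[6,-,-]
Step 1: ref 1 → FAULT, frames=[6,1,-]
Step 2: ref 6 → HIT, frames=[6,1,-]
Step 3: ref 3 → FAULT, frames=[6,1,3]
Step 4: ref 1 → HIT, frames=[6,1,3]
Step 5: ref 5 → FAULT (evict 3), frames=[6,1,5]
Step 6: ref 4 → FAULT (evict 5), frames=[6,1,4]
Step 7: ref 4 → HIT, frames=[6,1,4]
Step 8: ref 1 → HIT, frames=[6,1,4]
Step 9: ref 2 → FAULT (evict 1), frames=[6,2,4]
Total faults: 6

Answer: 6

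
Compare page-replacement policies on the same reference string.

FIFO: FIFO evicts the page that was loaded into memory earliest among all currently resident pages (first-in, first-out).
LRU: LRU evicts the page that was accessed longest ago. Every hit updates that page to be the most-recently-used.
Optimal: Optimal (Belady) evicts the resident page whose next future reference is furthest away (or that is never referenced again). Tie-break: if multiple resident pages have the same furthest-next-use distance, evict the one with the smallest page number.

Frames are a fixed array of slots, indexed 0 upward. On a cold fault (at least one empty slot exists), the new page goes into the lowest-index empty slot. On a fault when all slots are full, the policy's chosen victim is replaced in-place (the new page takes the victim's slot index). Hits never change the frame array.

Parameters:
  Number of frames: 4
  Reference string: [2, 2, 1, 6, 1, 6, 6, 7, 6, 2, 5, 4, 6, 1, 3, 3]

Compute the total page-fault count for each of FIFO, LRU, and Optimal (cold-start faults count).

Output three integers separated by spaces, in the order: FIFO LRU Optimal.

Answer: 8 8 7

Derivation:
--- FIFO ---
  step 0: ref 2 -> FAULT, frames=[2,-,-,-] (faults so far: 1)
  step 1: ref 2 -> HIT, frames=[2,-,-,-] (faults so far: 1)
  step 2: ref 1 -> FAULT, frames=[2,1,-,-] (faults so far: 2)
  step 3: ref 6 -> FAULT, frames=[2,1,6,-] (faults so far: 3)
  step 4: ref 1 -> HIT, frames=[2,1,6,-] (faults so far: 3)
  step 5: ref 6 -> HIT, frames=[2,1,6,-] (faults so far: 3)
  step 6: ref 6 -> HIT, frames=[2,1,6,-] (faults so far: 3)
  step 7: ref 7 -> FAULT, frames=[2,1,6,7] (faults so far: 4)
  step 8: ref 6 -> HIT, frames=[2,1,6,7] (faults so far: 4)
  step 9: ref 2 -> HIT, frames=[2,1,6,7] (faults so far: 4)
  step 10: ref 5 -> FAULT, evict 2, frames=[5,1,6,7] (faults so far: 5)
  step 11: ref 4 -> FAULT, evict 1, frames=[5,4,6,7] (faults so far: 6)
  step 12: ref 6 -> HIT, frames=[5,4,6,7] (faults so far: 6)
  step 13: ref 1 -> FAULT, evict 6, frames=[5,4,1,7] (faults so far: 7)
  step 14: ref 3 -> FAULT, evict 7, frames=[5,4,1,3] (faults so far: 8)
  step 15: ref 3 -> HIT, frames=[5,4,1,3] (faults so far: 8)
  FIFO total faults: 8
--- LRU ---
  step 0: ref 2 -> FAULT, frames=[2,-,-,-] (faults so far: 1)
  step 1: ref 2 -> HIT, frames=[2,-,-,-] (faults so far: 1)
  step 2: ref 1 -> FAULT, frames=[2,1,-,-] (faults so far: 2)
  step 3: ref 6 -> FAULT, frames=[2,1,6,-] (faults so far: 3)
  step 4: ref 1 -> HIT, frames=[2,1,6,-] (faults so far: 3)
  step 5: ref 6 -> HIT, frames=[2,1,6,-] (faults so far: 3)
  step 6: ref 6 -> HIT, frames=[2,1,6,-] (faults so far: 3)
  step 7: ref 7 -> FAULT, frames=[2,1,6,7] (faults so far: 4)
  step 8: ref 6 -> HIT, frames=[2,1,6,7] (faults so far: 4)
  step 9: ref 2 -> HIT, frames=[2,1,6,7] (faults so far: 4)
  step 10: ref 5 -> FAULT, evict 1, frames=[2,5,6,7] (faults so far: 5)
  step 11: ref 4 -> FAULT, evict 7, frames=[2,5,6,4] (faults so far: 6)
  step 12: ref 6 -> HIT, frames=[2,5,6,4] (faults so far: 6)
  step 13: ref 1 -> FAULT, evict 2, frames=[1,5,6,4] (faults so far: 7)
  step 14: ref 3 -> FAULT, evict 5, frames=[1,3,6,4] (faults so far: 8)
  step 15: ref 3 -> HIT, frames=[1,3,6,4] (faults so far: 8)
  LRU total faults: 8
--- Optimal ---
  step 0: ref 2 -> FAULT, frames=[2,-,-,-] (faults so far: 1)
  step 1: ref 2 -> HIT, frames=[2,-,-,-] (faults so far: 1)
  step 2: ref 1 -> FAULT, frames=[2,1,-,-] (faults so far: 2)
  step 3: ref 6 -> FAULT, frames=[2,1,6,-] (faults so far: 3)
  step 4: ref 1 -> HIT, frames=[2,1,6,-] (faults so far: 3)
  step 5: ref 6 -> HIT, frames=[2,1,6,-] (faults so far: 3)
  step 6: ref 6 -> HIT, frames=[2,1,6,-] (faults so far: 3)
  step 7: ref 7 -> FAULT, frames=[2,1,6,7] (faults so far: 4)
  step 8: ref 6 -> HIT, frames=[2,1,6,7] (faults so far: 4)
  step 9: ref 2 -> HIT, frames=[2,1,6,7] (faults so far: 4)
  step 10: ref 5 -> FAULT, evict 2, frames=[5,1,6,7] (faults so far: 5)
  step 11: ref 4 -> FAULT, evict 5, frames=[4,1,6,7] (faults so far: 6)
  step 12: ref 6 -> HIT, frames=[4,1,6,7] (faults so far: 6)
  step 13: ref 1 -> HIT, frames=[4,1,6,7] (faults so far: 6)
  step 14: ref 3 -> FAULT, evict 1, frames=[4,3,6,7] (faults so far: 7)
  step 15: ref 3 -> HIT, frames=[4,3,6,7] (faults so far: 7)
  Optimal total faults: 7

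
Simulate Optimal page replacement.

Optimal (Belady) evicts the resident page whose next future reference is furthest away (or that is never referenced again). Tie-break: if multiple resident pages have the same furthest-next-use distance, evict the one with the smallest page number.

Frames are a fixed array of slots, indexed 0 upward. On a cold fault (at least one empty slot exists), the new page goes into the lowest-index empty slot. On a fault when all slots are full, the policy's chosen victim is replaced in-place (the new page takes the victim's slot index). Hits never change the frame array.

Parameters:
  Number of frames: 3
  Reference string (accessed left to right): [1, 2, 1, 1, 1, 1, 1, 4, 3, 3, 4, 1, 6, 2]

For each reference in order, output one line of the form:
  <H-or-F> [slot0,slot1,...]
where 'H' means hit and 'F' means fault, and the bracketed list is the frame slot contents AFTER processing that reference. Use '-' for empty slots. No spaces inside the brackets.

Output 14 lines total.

F [1,-,-]
F [1,2,-]
H [1,2,-]
H [1,2,-]
H [1,2,-]
H [1,2,-]
H [1,2,-]
F [1,2,4]
F [1,3,4]
H [1,3,4]
H [1,3,4]
H [1,3,4]
F [6,3,4]
F [6,2,4]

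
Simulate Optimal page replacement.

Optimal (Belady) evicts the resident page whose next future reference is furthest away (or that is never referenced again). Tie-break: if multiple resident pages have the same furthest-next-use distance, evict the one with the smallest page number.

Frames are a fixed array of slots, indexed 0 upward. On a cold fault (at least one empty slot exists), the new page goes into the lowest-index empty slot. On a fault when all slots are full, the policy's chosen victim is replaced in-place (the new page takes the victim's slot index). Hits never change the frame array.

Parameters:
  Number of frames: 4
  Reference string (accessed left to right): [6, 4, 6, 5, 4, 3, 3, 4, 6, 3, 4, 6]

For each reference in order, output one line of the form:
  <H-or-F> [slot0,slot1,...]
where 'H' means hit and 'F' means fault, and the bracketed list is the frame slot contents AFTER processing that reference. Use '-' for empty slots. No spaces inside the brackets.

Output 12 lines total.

F [6,-,-,-]
F [6,4,-,-]
H [6,4,-,-]
F [6,4,5,-]
H [6,4,5,-]
F [6,4,5,3]
H [6,4,5,3]
H [6,4,5,3]
H [6,4,5,3]
H [6,4,5,3]
H [6,4,5,3]
H [6,4,5,3]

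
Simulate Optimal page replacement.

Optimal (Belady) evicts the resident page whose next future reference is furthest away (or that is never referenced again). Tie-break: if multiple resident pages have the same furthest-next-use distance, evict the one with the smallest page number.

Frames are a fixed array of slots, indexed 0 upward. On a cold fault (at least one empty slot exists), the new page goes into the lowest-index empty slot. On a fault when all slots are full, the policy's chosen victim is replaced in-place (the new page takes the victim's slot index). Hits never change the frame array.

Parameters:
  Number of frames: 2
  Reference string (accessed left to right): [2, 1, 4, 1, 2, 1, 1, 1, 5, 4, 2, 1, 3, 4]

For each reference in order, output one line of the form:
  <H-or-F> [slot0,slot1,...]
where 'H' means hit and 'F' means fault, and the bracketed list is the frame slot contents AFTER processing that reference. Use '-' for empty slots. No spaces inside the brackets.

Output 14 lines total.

F [2,-]
F [2,1]
F [4,1]
H [4,1]
F [2,1]
H [2,1]
H [2,1]
H [2,1]
F [2,5]
F [2,4]
H [2,4]
F [1,4]
F [3,4]
H [3,4]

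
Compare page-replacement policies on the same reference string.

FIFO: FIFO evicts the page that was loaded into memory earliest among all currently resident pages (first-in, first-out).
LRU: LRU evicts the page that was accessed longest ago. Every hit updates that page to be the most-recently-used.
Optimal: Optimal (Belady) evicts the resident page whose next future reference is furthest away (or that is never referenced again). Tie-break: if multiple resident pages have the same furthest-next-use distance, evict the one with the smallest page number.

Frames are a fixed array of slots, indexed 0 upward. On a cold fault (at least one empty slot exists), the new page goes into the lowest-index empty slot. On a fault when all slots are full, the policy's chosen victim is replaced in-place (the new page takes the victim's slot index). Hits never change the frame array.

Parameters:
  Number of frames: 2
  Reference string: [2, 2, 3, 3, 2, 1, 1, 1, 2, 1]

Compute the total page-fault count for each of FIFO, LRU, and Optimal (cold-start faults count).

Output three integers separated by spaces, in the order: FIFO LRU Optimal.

Answer: 4 3 3

Derivation:
--- FIFO ---
  step 0: ref 2 -> FAULT, frames=[2,-] (faults so far: 1)
  step 1: ref 2 -> HIT, frames=[2,-] (faults so far: 1)
  step 2: ref 3 -> FAULT, frames=[2,3] (faults so far: 2)
  step 3: ref 3 -> HIT, frames=[2,3] (faults so far: 2)
  step 4: ref 2 -> HIT, frames=[2,3] (faults so far: 2)
  step 5: ref 1 -> FAULT, evict 2, frames=[1,3] (faults so far: 3)
  step 6: ref 1 -> HIT, frames=[1,3] (faults so far: 3)
  step 7: ref 1 -> HIT, frames=[1,3] (faults so far: 3)
  step 8: ref 2 -> FAULT, evict 3, frames=[1,2] (faults so far: 4)
  step 9: ref 1 -> HIT, frames=[1,2] (faults so far: 4)
  FIFO total faults: 4
--- LRU ---
  step 0: ref 2 -> FAULT, frames=[2,-] (faults so far: 1)
  step 1: ref 2 -> HIT, frames=[2,-] (faults so far: 1)
  step 2: ref 3 -> FAULT, frames=[2,3] (faults so far: 2)
  step 3: ref 3 -> HIT, frames=[2,3] (faults so far: 2)
  step 4: ref 2 -> HIT, frames=[2,3] (faults so far: 2)
  step 5: ref 1 -> FAULT, evict 3, frames=[2,1] (faults so far: 3)
  step 6: ref 1 -> HIT, frames=[2,1] (faults so far: 3)
  step 7: ref 1 -> HIT, frames=[2,1] (faults so far: 3)
  step 8: ref 2 -> HIT, frames=[2,1] (faults so far: 3)
  step 9: ref 1 -> HIT, frames=[2,1] (faults so far: 3)
  LRU total faults: 3
--- Optimal ---
  step 0: ref 2 -> FAULT, frames=[2,-] (faults so far: 1)
  step 1: ref 2 -> HIT, frames=[2,-] (faults so far: 1)
  step 2: ref 3 -> FAULT, frames=[2,3] (faults so far: 2)
  step 3: ref 3 -> HIT, frames=[2,3] (faults so far: 2)
  step 4: ref 2 -> HIT, frames=[2,3] (faults so far: 2)
  step 5: ref 1 -> FAULT, evict 3, frames=[2,1] (faults so far: 3)
  step 6: ref 1 -> HIT, frames=[2,1] (faults so far: 3)
  step 7: ref 1 -> HIT, frames=[2,1] (faults so far: 3)
  step 8: ref 2 -> HIT, frames=[2,1] (faults so far: 3)
  step 9: ref 1 -> HIT, frames=[2,1] (faults so far: 3)
  Optimal total faults: 3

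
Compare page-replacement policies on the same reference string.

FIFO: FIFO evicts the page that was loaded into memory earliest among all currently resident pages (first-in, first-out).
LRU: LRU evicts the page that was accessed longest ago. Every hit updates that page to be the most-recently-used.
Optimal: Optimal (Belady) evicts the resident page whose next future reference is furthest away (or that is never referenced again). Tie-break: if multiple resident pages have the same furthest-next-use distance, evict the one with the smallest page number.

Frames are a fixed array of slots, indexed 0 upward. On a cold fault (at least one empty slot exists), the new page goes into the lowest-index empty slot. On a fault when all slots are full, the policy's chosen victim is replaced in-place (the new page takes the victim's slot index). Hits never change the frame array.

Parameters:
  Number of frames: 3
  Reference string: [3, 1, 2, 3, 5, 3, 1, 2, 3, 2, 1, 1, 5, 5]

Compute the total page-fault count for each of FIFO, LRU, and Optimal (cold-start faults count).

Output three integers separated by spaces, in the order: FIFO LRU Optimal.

Answer: 8 7 6

Derivation:
--- FIFO ---
  step 0: ref 3 -> FAULT, frames=[3,-,-] (faults so far: 1)
  step 1: ref 1 -> FAULT, frames=[3,1,-] (faults so far: 2)
  step 2: ref 2 -> FAULT, frames=[3,1,2] (faults so far: 3)
  step 3: ref 3 -> HIT, frames=[3,1,2] (faults so far: 3)
  step 4: ref 5 -> FAULT, evict 3, frames=[5,1,2] (faults so far: 4)
  step 5: ref 3 -> FAULT, evict 1, frames=[5,3,2] (faults so far: 5)
  step 6: ref 1 -> FAULT, evict 2, frames=[5,3,1] (faults so far: 6)
  step 7: ref 2 -> FAULT, evict 5, frames=[2,3,1] (faults so far: 7)
  step 8: ref 3 -> HIT, frames=[2,3,1] (faults so far: 7)
  step 9: ref 2 -> HIT, frames=[2,3,1] (faults so far: 7)
  step 10: ref 1 -> HIT, frames=[2,3,1] (faults so far: 7)
  step 11: ref 1 -> HIT, frames=[2,3,1] (faults so far: 7)
  step 12: ref 5 -> FAULT, evict 3, frames=[2,5,1] (faults so far: 8)
  step 13: ref 5 -> HIT, frames=[2,5,1] (faults so far: 8)
  FIFO total faults: 8
--- LRU ---
  step 0: ref 3 -> FAULT, frames=[3,-,-] (faults so far: 1)
  step 1: ref 1 -> FAULT, frames=[3,1,-] (faults so far: 2)
  step 2: ref 2 -> FAULT, frames=[3,1,2] (faults so far: 3)
  step 3: ref 3 -> HIT, frames=[3,1,2] (faults so far: 3)
  step 4: ref 5 -> FAULT, evict 1, frames=[3,5,2] (faults so far: 4)
  step 5: ref 3 -> HIT, frames=[3,5,2] (faults so far: 4)
  step 6: ref 1 -> FAULT, evict 2, frames=[3,5,1] (faults so far: 5)
  step 7: ref 2 -> FAULT, evict 5, frames=[3,2,1] (faults so far: 6)
  step 8: ref 3 -> HIT, frames=[3,2,1] (faults so far: 6)
  step 9: ref 2 -> HIT, frames=[3,2,1] (faults so far: 6)
  step 10: ref 1 -> HIT, frames=[3,2,1] (faults so far: 6)
  step 11: ref 1 -> HIT, frames=[3,2,1] (faults so far: 6)
  step 12: ref 5 -> FAULT, evict 3, frames=[5,2,1] (faults so far: 7)
  step 13: ref 5 -> HIT, frames=[5,2,1] (faults so far: 7)
  LRU total faults: 7
--- Optimal ---
  step 0: ref 3 -> FAULT, frames=[3,-,-] (faults so far: 1)
  step 1: ref 1 -> FAULT, frames=[3,1,-] (faults so far: 2)
  step 2: ref 2 -> FAULT, frames=[3,1,2] (faults so far: 3)
  step 3: ref 3 -> HIT, frames=[3,1,2] (faults so far: 3)
  step 4: ref 5 -> FAULT, evict 2, frames=[3,1,5] (faults so far: 4)
  step 5: ref 3 -> HIT, frames=[3,1,5] (faults so far: 4)
  step 6: ref 1 -> HIT, frames=[3,1,5] (faults so far: 4)
  step 7: ref 2 -> FAULT, evict 5, frames=[3,1,2] (faults so far: 5)
  step 8: ref 3 -> HIT, frames=[3,1,2] (faults so far: 5)
  step 9: ref 2 -> HIT, frames=[3,1,2] (faults so far: 5)
  step 10: ref 1 -> HIT, frames=[3,1,2] (faults so far: 5)
  step 11: ref 1 -> HIT, frames=[3,1,2] (faults so far: 5)
  step 12: ref 5 -> FAULT, evict 1, frames=[3,5,2] (faults so far: 6)
  step 13: ref 5 -> HIT, frames=[3,5,2] (faults so far: 6)
  Optimal total faults: 6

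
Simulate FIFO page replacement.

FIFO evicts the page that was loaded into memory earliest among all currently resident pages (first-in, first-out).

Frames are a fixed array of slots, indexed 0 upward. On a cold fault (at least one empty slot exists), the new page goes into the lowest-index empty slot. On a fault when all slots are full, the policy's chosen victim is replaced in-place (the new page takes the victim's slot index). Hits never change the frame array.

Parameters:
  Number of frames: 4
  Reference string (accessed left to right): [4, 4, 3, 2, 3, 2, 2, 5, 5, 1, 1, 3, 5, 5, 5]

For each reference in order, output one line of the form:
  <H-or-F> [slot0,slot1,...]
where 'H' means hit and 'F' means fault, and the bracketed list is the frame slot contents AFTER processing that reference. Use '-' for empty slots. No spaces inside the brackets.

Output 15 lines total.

F [4,-,-,-]
H [4,-,-,-]
F [4,3,-,-]
F [4,3,2,-]
H [4,3,2,-]
H [4,3,2,-]
H [4,3,2,-]
F [4,3,2,5]
H [4,3,2,5]
F [1,3,2,5]
H [1,3,2,5]
H [1,3,2,5]
H [1,3,2,5]
H [1,3,2,5]
H [1,3,2,5]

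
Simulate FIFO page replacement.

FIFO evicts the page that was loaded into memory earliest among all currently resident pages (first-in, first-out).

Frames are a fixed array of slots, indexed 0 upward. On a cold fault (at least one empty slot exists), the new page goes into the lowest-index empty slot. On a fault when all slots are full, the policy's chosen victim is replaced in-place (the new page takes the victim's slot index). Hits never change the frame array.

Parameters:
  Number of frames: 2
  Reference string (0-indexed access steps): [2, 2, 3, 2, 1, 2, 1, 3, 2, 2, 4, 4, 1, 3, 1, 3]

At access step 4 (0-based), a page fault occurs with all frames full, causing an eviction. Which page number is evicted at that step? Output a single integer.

Answer: 2

Derivation:
Step 0: ref 2 -> FAULT, frames=[2,-]
Step 1: ref 2 -> HIT, frames=[2,-]
Step 2: ref 3 -> FAULT, frames=[2,3]
Step 3: ref 2 -> HIT, frames=[2,3]
Step 4: ref 1 -> FAULT, evict 2, frames=[1,3]
At step 4: evicted page 2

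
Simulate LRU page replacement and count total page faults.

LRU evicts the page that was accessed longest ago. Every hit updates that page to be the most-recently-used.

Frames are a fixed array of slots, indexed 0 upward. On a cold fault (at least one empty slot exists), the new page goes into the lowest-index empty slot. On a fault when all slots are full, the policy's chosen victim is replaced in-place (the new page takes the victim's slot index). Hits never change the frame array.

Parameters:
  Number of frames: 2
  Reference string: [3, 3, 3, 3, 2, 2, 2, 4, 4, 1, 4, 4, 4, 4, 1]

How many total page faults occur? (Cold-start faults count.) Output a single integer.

Answer: 4

Derivation:
Step 0: ref 3 → FAULT, frames=[3,-]
Step 1: ref 3 → HIT, frames=[3,-]
Step 2: ref 3 → HIT, frames=[3,-]
Step 3: ref 3 → HIT, frames=[3,-]
Step 4: ref 2 → FAULT, frames=[3,2]
Step 5: ref 2 → HIT, frames=[3,2]
Step 6: ref 2 → HIT, frames=[3,2]
Step 7: ref 4 → FAULT (evict 3), frames=[4,2]
Step 8: ref 4 → HIT, frames=[4,2]
Step 9: ref 1 → FAULT (evict 2), frames=[4,1]
Step 10: ref 4 → HIT, frames=[4,1]
Step 11: ref 4 → HIT, frames=[4,1]
Step 12: ref 4 → HIT, frames=[4,1]
Step 13: ref 4 → HIT, frames=[4,1]
Step 14: ref 1 → HIT, frames=[4,1]
Total faults: 4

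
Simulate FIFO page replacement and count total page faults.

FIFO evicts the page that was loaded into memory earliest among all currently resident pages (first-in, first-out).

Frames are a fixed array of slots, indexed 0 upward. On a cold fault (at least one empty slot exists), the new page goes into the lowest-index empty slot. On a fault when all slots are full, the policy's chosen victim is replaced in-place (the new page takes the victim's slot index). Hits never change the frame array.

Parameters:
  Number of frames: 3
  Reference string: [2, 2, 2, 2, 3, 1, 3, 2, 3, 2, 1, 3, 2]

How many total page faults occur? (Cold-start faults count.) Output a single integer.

Answer: 3

Derivation:
Step 0: ref 2 → FAULT, frames=[2,-,-]
Step 1: ref 2 → HIT, frames=[2,-,-]
Step 2: ref 2 → HIT, frames=[2,-,-]
Step 3: ref 2 → HIT, frames=[2,-,-]
Step 4: ref 3 → FAULT, frames=[2,3,-]
Step 5: ref 1 → FAULT, frames=[2,3,1]
Step 6: ref 3 → HIT, frames=[2,3,1]
Step 7: ref 2 → HIT, frames=[2,3,1]
Step 8: ref 3 → HIT, frames=[2,3,1]
Step 9: ref 2 → HIT, frames=[2,3,1]
Step 10: ref 1 → HIT, frames=[2,3,1]
Step 11: ref 3 → HIT, frames=[2,3,1]
Step 12: ref 2 → HIT, frames=[2,3,1]
Total faults: 3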